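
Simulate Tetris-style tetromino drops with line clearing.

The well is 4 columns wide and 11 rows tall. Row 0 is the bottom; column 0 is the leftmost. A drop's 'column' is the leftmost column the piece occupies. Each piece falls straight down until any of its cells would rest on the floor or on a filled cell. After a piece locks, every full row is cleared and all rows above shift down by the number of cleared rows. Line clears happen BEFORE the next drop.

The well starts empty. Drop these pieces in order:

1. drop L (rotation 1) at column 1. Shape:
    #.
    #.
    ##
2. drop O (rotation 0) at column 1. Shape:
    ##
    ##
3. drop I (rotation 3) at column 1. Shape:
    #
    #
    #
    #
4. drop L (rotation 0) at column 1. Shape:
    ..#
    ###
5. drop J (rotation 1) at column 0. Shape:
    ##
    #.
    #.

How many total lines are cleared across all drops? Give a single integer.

Drop 1: L rot1 at col 1 lands with bottom-row=0; cleared 0 line(s) (total 0); column heights now [0 3 1 0], max=3
Drop 2: O rot0 at col 1 lands with bottom-row=3; cleared 0 line(s) (total 0); column heights now [0 5 5 0], max=5
Drop 3: I rot3 at col 1 lands with bottom-row=5; cleared 0 line(s) (total 0); column heights now [0 9 5 0], max=9
Drop 4: L rot0 at col 1 lands with bottom-row=9; cleared 0 line(s) (total 0); column heights now [0 10 10 11], max=11
Drop 5: J rot1 at col 0 lands with bottom-row=8; cleared 1 line(s) (total 1); column heights now [10 10 5 10], max=10

Answer: 1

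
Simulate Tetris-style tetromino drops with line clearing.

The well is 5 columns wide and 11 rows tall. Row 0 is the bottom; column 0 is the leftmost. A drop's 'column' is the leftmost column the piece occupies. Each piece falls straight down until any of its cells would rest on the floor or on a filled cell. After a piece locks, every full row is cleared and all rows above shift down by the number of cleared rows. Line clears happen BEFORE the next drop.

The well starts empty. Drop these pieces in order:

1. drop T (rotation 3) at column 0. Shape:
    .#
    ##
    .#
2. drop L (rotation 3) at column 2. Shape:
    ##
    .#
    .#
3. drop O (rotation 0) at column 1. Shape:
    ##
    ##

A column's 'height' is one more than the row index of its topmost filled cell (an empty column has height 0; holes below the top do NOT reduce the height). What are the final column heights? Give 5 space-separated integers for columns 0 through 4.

Drop 1: T rot3 at col 0 lands with bottom-row=0; cleared 0 line(s) (total 0); column heights now [2 3 0 0 0], max=3
Drop 2: L rot3 at col 2 lands with bottom-row=0; cleared 0 line(s) (total 0); column heights now [2 3 3 3 0], max=3
Drop 3: O rot0 at col 1 lands with bottom-row=3; cleared 0 line(s) (total 0); column heights now [2 5 5 3 0], max=5

Answer: 2 5 5 3 0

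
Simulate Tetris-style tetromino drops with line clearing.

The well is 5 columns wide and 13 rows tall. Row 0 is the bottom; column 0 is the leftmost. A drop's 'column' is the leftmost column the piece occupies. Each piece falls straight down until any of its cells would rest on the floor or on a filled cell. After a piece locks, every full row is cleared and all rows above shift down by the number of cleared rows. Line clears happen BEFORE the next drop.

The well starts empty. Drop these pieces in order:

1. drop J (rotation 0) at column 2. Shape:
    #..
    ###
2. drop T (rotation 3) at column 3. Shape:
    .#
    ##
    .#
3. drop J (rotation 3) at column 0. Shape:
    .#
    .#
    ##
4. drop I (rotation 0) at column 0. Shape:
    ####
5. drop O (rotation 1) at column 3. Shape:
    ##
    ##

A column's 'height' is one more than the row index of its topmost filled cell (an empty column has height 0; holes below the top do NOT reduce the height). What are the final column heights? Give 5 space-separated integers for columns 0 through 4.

Answer: 0 2 1 4 4

Derivation:
Drop 1: J rot0 at col 2 lands with bottom-row=0; cleared 0 line(s) (total 0); column heights now [0 0 2 1 1], max=2
Drop 2: T rot3 at col 3 lands with bottom-row=1; cleared 0 line(s) (total 0); column heights now [0 0 2 3 4], max=4
Drop 3: J rot3 at col 0 lands with bottom-row=0; cleared 1 line(s) (total 1); column heights now [0 2 1 2 3], max=3
Drop 4: I rot0 at col 0 lands with bottom-row=2; cleared 1 line(s) (total 2); column heights now [0 2 1 2 2], max=2
Drop 5: O rot1 at col 3 lands with bottom-row=2; cleared 0 line(s) (total 2); column heights now [0 2 1 4 4], max=4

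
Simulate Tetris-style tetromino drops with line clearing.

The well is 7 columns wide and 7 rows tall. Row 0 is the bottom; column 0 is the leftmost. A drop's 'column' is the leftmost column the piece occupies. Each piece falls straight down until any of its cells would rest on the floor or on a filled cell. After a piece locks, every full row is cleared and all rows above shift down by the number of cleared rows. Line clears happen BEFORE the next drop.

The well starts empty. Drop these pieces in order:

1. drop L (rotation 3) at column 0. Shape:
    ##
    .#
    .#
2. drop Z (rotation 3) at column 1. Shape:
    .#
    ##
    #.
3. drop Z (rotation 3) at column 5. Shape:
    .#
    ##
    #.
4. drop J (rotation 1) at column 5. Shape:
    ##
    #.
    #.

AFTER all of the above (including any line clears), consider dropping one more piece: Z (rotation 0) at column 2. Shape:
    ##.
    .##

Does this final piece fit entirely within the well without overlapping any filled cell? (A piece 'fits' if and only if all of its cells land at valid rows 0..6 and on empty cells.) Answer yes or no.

Answer: yes

Derivation:
Drop 1: L rot3 at col 0 lands with bottom-row=0; cleared 0 line(s) (total 0); column heights now [3 3 0 0 0 0 0], max=3
Drop 2: Z rot3 at col 1 lands with bottom-row=3; cleared 0 line(s) (total 0); column heights now [3 5 6 0 0 0 0], max=6
Drop 3: Z rot3 at col 5 lands with bottom-row=0; cleared 0 line(s) (total 0); column heights now [3 5 6 0 0 2 3], max=6
Drop 4: J rot1 at col 5 lands with bottom-row=2; cleared 0 line(s) (total 0); column heights now [3 5 6 0 0 5 5], max=6
Test piece Z rot0 at col 2 (width 3): heights before test = [3 5 6 0 0 5 5]; fits = True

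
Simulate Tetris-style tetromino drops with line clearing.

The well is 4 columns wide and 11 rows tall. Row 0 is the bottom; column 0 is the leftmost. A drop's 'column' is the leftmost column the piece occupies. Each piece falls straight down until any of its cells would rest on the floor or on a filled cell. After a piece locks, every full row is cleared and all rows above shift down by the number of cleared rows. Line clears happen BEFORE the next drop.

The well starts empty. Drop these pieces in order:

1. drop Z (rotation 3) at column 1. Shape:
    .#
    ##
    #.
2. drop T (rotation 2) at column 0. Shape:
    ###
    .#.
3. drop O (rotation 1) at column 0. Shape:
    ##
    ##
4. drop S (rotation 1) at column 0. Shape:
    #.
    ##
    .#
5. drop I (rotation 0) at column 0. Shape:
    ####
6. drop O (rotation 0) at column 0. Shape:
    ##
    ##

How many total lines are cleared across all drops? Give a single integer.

Drop 1: Z rot3 at col 1 lands with bottom-row=0; cleared 0 line(s) (total 0); column heights now [0 2 3 0], max=3
Drop 2: T rot2 at col 0 lands with bottom-row=2; cleared 0 line(s) (total 0); column heights now [4 4 4 0], max=4
Drop 3: O rot1 at col 0 lands with bottom-row=4; cleared 0 line(s) (total 0); column heights now [6 6 4 0], max=6
Drop 4: S rot1 at col 0 lands with bottom-row=6; cleared 0 line(s) (total 0); column heights now [9 8 4 0], max=9
Drop 5: I rot0 at col 0 lands with bottom-row=9; cleared 1 line(s) (total 1); column heights now [9 8 4 0], max=9
Drop 6: O rot0 at col 0 lands with bottom-row=9; cleared 0 line(s) (total 1); column heights now [11 11 4 0], max=11

Answer: 1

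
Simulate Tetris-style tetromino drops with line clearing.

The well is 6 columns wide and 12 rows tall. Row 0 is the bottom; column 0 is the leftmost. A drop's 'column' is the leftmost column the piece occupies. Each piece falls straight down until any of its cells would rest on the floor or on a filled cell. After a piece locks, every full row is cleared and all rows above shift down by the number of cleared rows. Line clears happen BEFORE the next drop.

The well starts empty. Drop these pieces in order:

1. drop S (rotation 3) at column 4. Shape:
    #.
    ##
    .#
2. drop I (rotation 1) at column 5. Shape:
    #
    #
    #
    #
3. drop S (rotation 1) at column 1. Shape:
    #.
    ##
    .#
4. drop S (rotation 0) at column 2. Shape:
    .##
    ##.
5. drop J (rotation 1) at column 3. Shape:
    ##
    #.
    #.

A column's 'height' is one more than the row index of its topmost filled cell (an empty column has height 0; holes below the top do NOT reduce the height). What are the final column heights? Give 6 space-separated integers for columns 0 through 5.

Drop 1: S rot3 at col 4 lands with bottom-row=0; cleared 0 line(s) (total 0); column heights now [0 0 0 0 3 2], max=3
Drop 2: I rot1 at col 5 lands with bottom-row=2; cleared 0 line(s) (total 0); column heights now [0 0 0 0 3 6], max=6
Drop 3: S rot1 at col 1 lands with bottom-row=0; cleared 0 line(s) (total 0); column heights now [0 3 2 0 3 6], max=6
Drop 4: S rot0 at col 2 lands with bottom-row=2; cleared 0 line(s) (total 0); column heights now [0 3 3 4 4 6], max=6
Drop 5: J rot1 at col 3 lands with bottom-row=4; cleared 0 line(s) (total 0); column heights now [0 3 3 7 7 6], max=7

Answer: 0 3 3 7 7 6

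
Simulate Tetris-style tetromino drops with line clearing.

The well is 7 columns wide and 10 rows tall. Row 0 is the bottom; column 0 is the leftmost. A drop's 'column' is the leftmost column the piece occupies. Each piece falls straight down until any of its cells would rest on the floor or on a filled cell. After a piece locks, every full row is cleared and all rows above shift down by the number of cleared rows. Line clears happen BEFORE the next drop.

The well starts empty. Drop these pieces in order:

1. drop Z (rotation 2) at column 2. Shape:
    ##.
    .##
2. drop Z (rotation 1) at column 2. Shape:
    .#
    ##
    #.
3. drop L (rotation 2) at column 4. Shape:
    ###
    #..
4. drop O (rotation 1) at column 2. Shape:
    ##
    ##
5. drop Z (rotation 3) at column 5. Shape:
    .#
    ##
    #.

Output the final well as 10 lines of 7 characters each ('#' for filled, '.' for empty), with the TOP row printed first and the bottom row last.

Answer: .......
.......
.......
..##...
..##..#
...#.##
..##.#.
..#.###
..###..
...##..

Derivation:
Drop 1: Z rot2 at col 2 lands with bottom-row=0; cleared 0 line(s) (total 0); column heights now [0 0 2 2 1 0 0], max=2
Drop 2: Z rot1 at col 2 lands with bottom-row=2; cleared 0 line(s) (total 0); column heights now [0 0 4 5 1 0 0], max=5
Drop 3: L rot2 at col 4 lands with bottom-row=1; cleared 0 line(s) (total 0); column heights now [0 0 4 5 3 3 3], max=5
Drop 4: O rot1 at col 2 lands with bottom-row=5; cleared 0 line(s) (total 0); column heights now [0 0 7 7 3 3 3], max=7
Drop 5: Z rot3 at col 5 lands with bottom-row=3; cleared 0 line(s) (total 0); column heights now [0 0 7 7 3 5 6], max=7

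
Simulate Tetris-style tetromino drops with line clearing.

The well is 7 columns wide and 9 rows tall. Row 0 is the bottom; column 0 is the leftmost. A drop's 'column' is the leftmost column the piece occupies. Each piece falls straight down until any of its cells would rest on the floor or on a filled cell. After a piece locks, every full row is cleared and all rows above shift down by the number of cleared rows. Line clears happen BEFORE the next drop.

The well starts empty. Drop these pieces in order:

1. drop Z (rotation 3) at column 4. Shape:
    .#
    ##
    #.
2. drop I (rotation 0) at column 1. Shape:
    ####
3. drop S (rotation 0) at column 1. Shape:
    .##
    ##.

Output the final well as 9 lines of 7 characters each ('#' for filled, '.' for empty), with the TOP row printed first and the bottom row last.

Drop 1: Z rot3 at col 4 lands with bottom-row=0; cleared 0 line(s) (total 0); column heights now [0 0 0 0 2 3 0], max=3
Drop 2: I rot0 at col 1 lands with bottom-row=2; cleared 0 line(s) (total 0); column heights now [0 3 3 3 3 3 0], max=3
Drop 3: S rot0 at col 1 lands with bottom-row=3; cleared 0 line(s) (total 0); column heights now [0 4 5 5 3 3 0], max=5

Answer: .......
.......
.......
.......
..##...
.##....
.#####.
....##.
....#..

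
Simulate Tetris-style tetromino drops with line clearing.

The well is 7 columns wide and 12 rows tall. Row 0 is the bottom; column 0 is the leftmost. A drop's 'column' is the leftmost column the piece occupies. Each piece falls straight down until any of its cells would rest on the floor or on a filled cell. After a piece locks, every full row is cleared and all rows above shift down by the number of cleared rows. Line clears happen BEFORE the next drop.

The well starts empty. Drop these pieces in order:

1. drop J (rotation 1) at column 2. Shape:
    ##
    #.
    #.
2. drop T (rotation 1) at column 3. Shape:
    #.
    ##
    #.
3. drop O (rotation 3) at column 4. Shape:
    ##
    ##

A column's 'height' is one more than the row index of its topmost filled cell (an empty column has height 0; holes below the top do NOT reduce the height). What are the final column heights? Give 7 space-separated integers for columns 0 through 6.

Drop 1: J rot1 at col 2 lands with bottom-row=0; cleared 0 line(s) (total 0); column heights now [0 0 3 3 0 0 0], max=3
Drop 2: T rot1 at col 3 lands with bottom-row=3; cleared 0 line(s) (total 0); column heights now [0 0 3 6 5 0 0], max=6
Drop 3: O rot3 at col 4 lands with bottom-row=5; cleared 0 line(s) (total 0); column heights now [0 0 3 6 7 7 0], max=7

Answer: 0 0 3 6 7 7 0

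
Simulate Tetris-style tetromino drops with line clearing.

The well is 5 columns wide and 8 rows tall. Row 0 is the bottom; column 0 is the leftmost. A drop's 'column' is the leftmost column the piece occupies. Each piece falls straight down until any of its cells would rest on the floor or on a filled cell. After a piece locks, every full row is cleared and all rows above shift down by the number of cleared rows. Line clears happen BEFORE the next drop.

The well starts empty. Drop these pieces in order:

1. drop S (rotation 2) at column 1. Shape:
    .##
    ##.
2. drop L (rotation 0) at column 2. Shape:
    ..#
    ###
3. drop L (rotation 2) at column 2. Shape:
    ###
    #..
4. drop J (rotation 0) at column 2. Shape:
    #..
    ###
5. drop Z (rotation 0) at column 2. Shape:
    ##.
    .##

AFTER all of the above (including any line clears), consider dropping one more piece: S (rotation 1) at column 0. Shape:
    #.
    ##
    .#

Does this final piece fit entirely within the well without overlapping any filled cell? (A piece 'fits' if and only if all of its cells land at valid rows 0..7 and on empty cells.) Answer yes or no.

Answer: yes

Derivation:
Drop 1: S rot2 at col 1 lands with bottom-row=0; cleared 0 line(s) (total 0); column heights now [0 1 2 2 0], max=2
Drop 2: L rot0 at col 2 lands with bottom-row=2; cleared 0 line(s) (total 0); column heights now [0 1 3 3 4], max=4
Drop 3: L rot2 at col 2 lands with bottom-row=3; cleared 0 line(s) (total 0); column heights now [0 1 5 5 5], max=5
Drop 4: J rot0 at col 2 lands with bottom-row=5; cleared 0 line(s) (total 0); column heights now [0 1 7 6 6], max=7
Drop 5: Z rot0 at col 2 lands with bottom-row=6; cleared 0 line(s) (total 0); column heights now [0 1 8 8 7], max=8
Test piece S rot1 at col 0 (width 2): heights before test = [0 1 8 8 7]; fits = True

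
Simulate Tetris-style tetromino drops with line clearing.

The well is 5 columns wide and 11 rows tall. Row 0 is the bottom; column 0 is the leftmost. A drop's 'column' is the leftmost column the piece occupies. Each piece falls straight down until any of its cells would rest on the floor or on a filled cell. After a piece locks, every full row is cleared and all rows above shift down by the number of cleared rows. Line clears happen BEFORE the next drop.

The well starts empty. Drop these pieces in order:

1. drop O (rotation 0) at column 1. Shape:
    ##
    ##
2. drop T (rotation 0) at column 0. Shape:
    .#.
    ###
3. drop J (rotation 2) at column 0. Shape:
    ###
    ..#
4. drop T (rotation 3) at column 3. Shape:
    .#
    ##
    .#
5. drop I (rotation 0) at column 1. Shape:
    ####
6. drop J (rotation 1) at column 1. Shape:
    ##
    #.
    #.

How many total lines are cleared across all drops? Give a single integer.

Answer: 0

Derivation:
Drop 1: O rot0 at col 1 lands with bottom-row=0; cleared 0 line(s) (total 0); column heights now [0 2 2 0 0], max=2
Drop 2: T rot0 at col 0 lands with bottom-row=2; cleared 0 line(s) (total 0); column heights now [3 4 3 0 0], max=4
Drop 3: J rot2 at col 0 lands with bottom-row=3; cleared 0 line(s) (total 0); column heights now [5 5 5 0 0], max=5
Drop 4: T rot3 at col 3 lands with bottom-row=0; cleared 0 line(s) (total 0); column heights now [5 5 5 2 3], max=5
Drop 5: I rot0 at col 1 lands with bottom-row=5; cleared 0 line(s) (total 0); column heights now [5 6 6 6 6], max=6
Drop 6: J rot1 at col 1 lands with bottom-row=6; cleared 0 line(s) (total 0); column heights now [5 9 9 6 6], max=9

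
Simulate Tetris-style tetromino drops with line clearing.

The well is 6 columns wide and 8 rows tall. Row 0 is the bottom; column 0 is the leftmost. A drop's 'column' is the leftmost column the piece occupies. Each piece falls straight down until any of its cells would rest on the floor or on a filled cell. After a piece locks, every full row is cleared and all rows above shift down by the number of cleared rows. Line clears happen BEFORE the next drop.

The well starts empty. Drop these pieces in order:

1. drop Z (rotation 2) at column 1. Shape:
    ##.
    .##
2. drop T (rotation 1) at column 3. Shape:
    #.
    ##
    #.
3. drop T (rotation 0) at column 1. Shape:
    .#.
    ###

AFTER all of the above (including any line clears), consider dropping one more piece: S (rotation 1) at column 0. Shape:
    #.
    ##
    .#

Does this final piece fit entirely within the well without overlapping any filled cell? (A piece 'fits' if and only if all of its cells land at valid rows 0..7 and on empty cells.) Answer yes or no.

Drop 1: Z rot2 at col 1 lands with bottom-row=0; cleared 0 line(s) (total 0); column heights now [0 2 2 1 0 0], max=2
Drop 2: T rot1 at col 3 lands with bottom-row=1; cleared 0 line(s) (total 0); column heights now [0 2 2 4 3 0], max=4
Drop 3: T rot0 at col 1 lands with bottom-row=4; cleared 0 line(s) (total 0); column heights now [0 5 6 5 3 0], max=6
Test piece S rot1 at col 0 (width 2): heights before test = [0 5 6 5 3 0]; fits = True

Answer: yes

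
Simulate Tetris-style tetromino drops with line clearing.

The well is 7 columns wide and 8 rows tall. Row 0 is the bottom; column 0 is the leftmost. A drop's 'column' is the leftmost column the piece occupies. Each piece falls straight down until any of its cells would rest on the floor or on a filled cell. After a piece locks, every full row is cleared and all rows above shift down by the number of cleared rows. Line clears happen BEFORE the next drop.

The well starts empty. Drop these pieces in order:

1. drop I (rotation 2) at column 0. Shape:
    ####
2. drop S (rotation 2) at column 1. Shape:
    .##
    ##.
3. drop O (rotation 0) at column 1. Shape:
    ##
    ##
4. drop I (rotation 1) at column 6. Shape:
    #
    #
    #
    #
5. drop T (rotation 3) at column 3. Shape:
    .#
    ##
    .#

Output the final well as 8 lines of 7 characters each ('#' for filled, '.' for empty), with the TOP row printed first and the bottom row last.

Drop 1: I rot2 at col 0 lands with bottom-row=0; cleared 0 line(s) (total 0); column heights now [1 1 1 1 0 0 0], max=1
Drop 2: S rot2 at col 1 lands with bottom-row=1; cleared 0 line(s) (total 0); column heights now [1 2 3 3 0 0 0], max=3
Drop 3: O rot0 at col 1 lands with bottom-row=3; cleared 0 line(s) (total 0); column heights now [1 5 5 3 0 0 0], max=5
Drop 4: I rot1 at col 6 lands with bottom-row=0; cleared 0 line(s) (total 0); column heights now [1 5 5 3 0 0 4], max=5
Drop 5: T rot3 at col 3 lands with bottom-row=2; cleared 0 line(s) (total 0); column heights now [1 5 5 4 5 0 4], max=5

Answer: .......
.......
.......
.##.#..
.####.#
..###.#
.##...#
####..#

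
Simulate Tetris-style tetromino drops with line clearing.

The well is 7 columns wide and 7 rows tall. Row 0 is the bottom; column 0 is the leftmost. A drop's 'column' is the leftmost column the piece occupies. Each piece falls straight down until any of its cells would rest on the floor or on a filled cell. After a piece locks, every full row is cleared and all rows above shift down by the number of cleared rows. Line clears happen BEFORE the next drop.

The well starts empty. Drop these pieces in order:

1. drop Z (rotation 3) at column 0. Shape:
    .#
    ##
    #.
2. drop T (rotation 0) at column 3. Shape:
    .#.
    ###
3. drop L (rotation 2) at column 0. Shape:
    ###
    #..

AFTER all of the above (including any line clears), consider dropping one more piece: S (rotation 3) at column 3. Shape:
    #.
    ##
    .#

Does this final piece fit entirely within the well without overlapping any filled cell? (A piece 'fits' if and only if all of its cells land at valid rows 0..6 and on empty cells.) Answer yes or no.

Answer: yes

Derivation:
Drop 1: Z rot3 at col 0 lands with bottom-row=0; cleared 0 line(s) (total 0); column heights now [2 3 0 0 0 0 0], max=3
Drop 2: T rot0 at col 3 lands with bottom-row=0; cleared 0 line(s) (total 0); column heights now [2 3 0 1 2 1 0], max=3
Drop 3: L rot2 at col 0 lands with bottom-row=2; cleared 0 line(s) (total 0); column heights now [4 4 4 1 2 1 0], max=4
Test piece S rot3 at col 3 (width 2): heights before test = [4 4 4 1 2 1 0]; fits = True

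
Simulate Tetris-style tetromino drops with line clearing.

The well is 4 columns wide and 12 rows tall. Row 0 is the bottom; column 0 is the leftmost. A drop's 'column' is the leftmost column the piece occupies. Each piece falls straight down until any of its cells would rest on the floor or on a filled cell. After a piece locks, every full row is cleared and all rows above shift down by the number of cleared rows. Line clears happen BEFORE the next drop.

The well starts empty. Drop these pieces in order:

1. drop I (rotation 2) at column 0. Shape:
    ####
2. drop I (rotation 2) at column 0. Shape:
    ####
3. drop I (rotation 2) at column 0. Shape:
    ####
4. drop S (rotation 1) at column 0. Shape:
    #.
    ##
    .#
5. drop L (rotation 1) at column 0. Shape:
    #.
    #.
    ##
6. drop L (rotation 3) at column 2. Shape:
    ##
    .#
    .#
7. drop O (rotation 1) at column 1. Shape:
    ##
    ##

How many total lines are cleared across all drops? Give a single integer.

Answer: 3

Derivation:
Drop 1: I rot2 at col 0 lands with bottom-row=0; cleared 1 line(s) (total 1); column heights now [0 0 0 0], max=0
Drop 2: I rot2 at col 0 lands with bottom-row=0; cleared 1 line(s) (total 2); column heights now [0 0 0 0], max=0
Drop 3: I rot2 at col 0 lands with bottom-row=0; cleared 1 line(s) (total 3); column heights now [0 0 0 0], max=0
Drop 4: S rot1 at col 0 lands with bottom-row=0; cleared 0 line(s) (total 3); column heights now [3 2 0 0], max=3
Drop 5: L rot1 at col 0 lands with bottom-row=3; cleared 0 line(s) (total 3); column heights now [6 4 0 0], max=6
Drop 6: L rot3 at col 2 lands with bottom-row=0; cleared 0 line(s) (total 3); column heights now [6 4 3 3], max=6
Drop 7: O rot1 at col 1 lands with bottom-row=4; cleared 0 line(s) (total 3); column heights now [6 6 6 3], max=6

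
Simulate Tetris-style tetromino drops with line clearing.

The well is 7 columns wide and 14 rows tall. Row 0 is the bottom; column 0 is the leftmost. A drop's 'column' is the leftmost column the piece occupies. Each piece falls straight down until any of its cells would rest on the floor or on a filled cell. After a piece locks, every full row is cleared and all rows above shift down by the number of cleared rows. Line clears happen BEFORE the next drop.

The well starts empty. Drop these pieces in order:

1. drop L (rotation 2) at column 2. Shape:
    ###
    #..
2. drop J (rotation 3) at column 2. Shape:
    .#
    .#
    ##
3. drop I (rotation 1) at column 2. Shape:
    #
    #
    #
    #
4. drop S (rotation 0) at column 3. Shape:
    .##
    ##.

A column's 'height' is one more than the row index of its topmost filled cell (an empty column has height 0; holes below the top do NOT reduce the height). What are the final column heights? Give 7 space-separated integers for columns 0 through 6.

Drop 1: L rot2 at col 2 lands with bottom-row=0; cleared 0 line(s) (total 0); column heights now [0 0 2 2 2 0 0], max=2
Drop 2: J rot3 at col 2 lands with bottom-row=2; cleared 0 line(s) (total 0); column heights now [0 0 3 5 2 0 0], max=5
Drop 3: I rot1 at col 2 lands with bottom-row=3; cleared 0 line(s) (total 0); column heights now [0 0 7 5 2 0 0], max=7
Drop 4: S rot0 at col 3 lands with bottom-row=5; cleared 0 line(s) (total 0); column heights now [0 0 7 6 7 7 0], max=7

Answer: 0 0 7 6 7 7 0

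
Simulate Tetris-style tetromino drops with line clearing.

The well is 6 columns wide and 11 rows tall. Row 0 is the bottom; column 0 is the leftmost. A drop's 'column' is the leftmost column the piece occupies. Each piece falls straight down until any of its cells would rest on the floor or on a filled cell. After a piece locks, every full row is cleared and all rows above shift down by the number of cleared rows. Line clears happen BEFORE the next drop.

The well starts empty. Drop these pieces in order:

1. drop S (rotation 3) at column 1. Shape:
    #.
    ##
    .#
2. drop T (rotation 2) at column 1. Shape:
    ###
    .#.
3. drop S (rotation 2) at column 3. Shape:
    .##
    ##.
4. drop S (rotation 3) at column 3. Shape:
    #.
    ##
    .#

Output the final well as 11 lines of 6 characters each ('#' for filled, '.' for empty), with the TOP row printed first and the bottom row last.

Answer: ......
......
...#..
...##.
....#.
....##
...##.
.###..
.##...
.##...
..#...

Derivation:
Drop 1: S rot3 at col 1 lands with bottom-row=0; cleared 0 line(s) (total 0); column heights now [0 3 2 0 0 0], max=3
Drop 2: T rot2 at col 1 lands with bottom-row=2; cleared 0 line(s) (total 0); column heights now [0 4 4 4 0 0], max=4
Drop 3: S rot2 at col 3 lands with bottom-row=4; cleared 0 line(s) (total 0); column heights now [0 4 4 5 6 6], max=6
Drop 4: S rot3 at col 3 lands with bottom-row=6; cleared 0 line(s) (total 0); column heights now [0 4 4 9 8 6], max=9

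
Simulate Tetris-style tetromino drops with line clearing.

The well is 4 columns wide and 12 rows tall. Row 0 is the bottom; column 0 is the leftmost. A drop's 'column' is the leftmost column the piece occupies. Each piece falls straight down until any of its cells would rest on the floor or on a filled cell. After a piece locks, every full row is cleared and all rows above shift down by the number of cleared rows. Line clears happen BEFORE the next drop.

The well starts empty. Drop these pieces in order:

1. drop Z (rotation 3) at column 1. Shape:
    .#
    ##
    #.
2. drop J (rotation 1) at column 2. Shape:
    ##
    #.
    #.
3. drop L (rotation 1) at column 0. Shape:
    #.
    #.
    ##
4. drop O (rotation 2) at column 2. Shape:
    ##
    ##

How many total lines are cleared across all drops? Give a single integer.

Drop 1: Z rot3 at col 1 lands with bottom-row=0; cleared 0 line(s) (total 0); column heights now [0 2 3 0], max=3
Drop 2: J rot1 at col 2 lands with bottom-row=3; cleared 0 line(s) (total 0); column heights now [0 2 6 6], max=6
Drop 3: L rot1 at col 0 lands with bottom-row=2; cleared 0 line(s) (total 0); column heights now [5 3 6 6], max=6
Drop 4: O rot2 at col 2 lands with bottom-row=6; cleared 0 line(s) (total 0); column heights now [5 3 8 8], max=8

Answer: 0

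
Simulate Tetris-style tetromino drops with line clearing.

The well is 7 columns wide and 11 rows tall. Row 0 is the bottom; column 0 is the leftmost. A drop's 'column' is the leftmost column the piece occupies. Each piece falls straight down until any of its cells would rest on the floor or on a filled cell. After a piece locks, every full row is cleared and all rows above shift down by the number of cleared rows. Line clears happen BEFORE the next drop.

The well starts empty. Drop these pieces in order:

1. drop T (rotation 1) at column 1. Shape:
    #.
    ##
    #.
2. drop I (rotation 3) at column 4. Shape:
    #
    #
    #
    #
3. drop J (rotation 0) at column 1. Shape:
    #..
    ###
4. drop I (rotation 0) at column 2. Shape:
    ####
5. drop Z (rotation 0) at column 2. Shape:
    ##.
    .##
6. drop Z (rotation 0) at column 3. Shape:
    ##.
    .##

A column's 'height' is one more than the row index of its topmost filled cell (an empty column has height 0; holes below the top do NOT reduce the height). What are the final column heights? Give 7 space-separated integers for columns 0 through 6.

Drop 1: T rot1 at col 1 lands with bottom-row=0; cleared 0 line(s) (total 0); column heights now [0 3 2 0 0 0 0], max=3
Drop 2: I rot3 at col 4 lands with bottom-row=0; cleared 0 line(s) (total 0); column heights now [0 3 2 0 4 0 0], max=4
Drop 3: J rot0 at col 1 lands with bottom-row=3; cleared 0 line(s) (total 0); column heights now [0 5 4 4 4 0 0], max=5
Drop 4: I rot0 at col 2 lands with bottom-row=4; cleared 0 line(s) (total 0); column heights now [0 5 5 5 5 5 0], max=5
Drop 5: Z rot0 at col 2 lands with bottom-row=5; cleared 0 line(s) (total 0); column heights now [0 5 7 7 6 5 0], max=7
Drop 6: Z rot0 at col 3 lands with bottom-row=6; cleared 0 line(s) (total 0); column heights now [0 5 7 8 8 7 0], max=8

Answer: 0 5 7 8 8 7 0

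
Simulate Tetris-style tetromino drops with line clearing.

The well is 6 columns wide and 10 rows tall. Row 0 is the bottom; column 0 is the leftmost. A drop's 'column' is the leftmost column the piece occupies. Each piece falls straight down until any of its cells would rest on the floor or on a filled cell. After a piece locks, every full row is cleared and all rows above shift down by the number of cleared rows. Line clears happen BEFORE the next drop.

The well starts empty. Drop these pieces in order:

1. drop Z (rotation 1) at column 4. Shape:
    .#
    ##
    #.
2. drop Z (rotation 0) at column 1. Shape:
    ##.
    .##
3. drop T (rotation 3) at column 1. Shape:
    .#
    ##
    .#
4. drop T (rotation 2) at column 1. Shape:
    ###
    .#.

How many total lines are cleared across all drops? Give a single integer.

Drop 1: Z rot1 at col 4 lands with bottom-row=0; cleared 0 line(s) (total 0); column heights now [0 0 0 0 2 3], max=3
Drop 2: Z rot0 at col 1 lands with bottom-row=0; cleared 0 line(s) (total 0); column heights now [0 2 2 1 2 3], max=3
Drop 3: T rot3 at col 1 lands with bottom-row=2; cleared 0 line(s) (total 0); column heights now [0 4 5 1 2 3], max=5
Drop 4: T rot2 at col 1 lands with bottom-row=5; cleared 0 line(s) (total 0); column heights now [0 7 7 7 2 3], max=7

Answer: 0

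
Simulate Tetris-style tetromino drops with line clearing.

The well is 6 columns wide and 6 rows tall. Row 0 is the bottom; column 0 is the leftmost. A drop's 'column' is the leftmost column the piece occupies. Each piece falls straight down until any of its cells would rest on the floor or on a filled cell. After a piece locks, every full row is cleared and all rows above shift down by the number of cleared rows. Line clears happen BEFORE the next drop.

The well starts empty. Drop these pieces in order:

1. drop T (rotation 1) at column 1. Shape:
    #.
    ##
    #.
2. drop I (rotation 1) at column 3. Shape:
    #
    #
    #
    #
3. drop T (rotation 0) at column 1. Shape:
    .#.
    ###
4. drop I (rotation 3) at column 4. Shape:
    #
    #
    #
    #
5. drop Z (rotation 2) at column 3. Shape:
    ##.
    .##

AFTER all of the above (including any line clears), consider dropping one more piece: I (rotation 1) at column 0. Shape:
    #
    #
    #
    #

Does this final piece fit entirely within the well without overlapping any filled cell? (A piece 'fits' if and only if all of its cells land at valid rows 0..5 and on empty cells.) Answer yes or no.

Drop 1: T rot1 at col 1 lands with bottom-row=0; cleared 0 line(s) (total 0); column heights now [0 3 2 0 0 0], max=3
Drop 2: I rot1 at col 3 lands with bottom-row=0; cleared 0 line(s) (total 0); column heights now [0 3 2 4 0 0], max=4
Drop 3: T rot0 at col 1 lands with bottom-row=4; cleared 0 line(s) (total 0); column heights now [0 5 6 5 0 0], max=6
Drop 4: I rot3 at col 4 lands with bottom-row=0; cleared 0 line(s) (total 0); column heights now [0 5 6 5 4 0], max=6
Drop 5: Z rot2 at col 3 lands with bottom-row=4; cleared 0 line(s) (total 0); column heights now [0 5 6 6 6 5], max=6
Test piece I rot1 at col 0 (width 1): heights before test = [0 5 6 6 6 5]; fits = True

Answer: yes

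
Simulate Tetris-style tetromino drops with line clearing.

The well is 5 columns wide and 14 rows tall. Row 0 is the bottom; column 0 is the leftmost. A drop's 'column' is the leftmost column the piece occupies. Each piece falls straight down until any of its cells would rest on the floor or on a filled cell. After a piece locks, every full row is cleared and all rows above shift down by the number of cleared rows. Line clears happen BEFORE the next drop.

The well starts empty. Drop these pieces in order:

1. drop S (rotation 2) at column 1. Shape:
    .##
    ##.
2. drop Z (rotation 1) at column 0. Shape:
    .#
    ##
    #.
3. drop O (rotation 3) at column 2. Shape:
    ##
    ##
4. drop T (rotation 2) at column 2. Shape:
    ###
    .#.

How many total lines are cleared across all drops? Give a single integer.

Drop 1: S rot2 at col 1 lands with bottom-row=0; cleared 0 line(s) (total 0); column heights now [0 1 2 2 0], max=2
Drop 2: Z rot1 at col 0 lands with bottom-row=0; cleared 0 line(s) (total 0); column heights now [2 3 2 2 0], max=3
Drop 3: O rot3 at col 2 lands with bottom-row=2; cleared 0 line(s) (total 0); column heights now [2 3 4 4 0], max=4
Drop 4: T rot2 at col 2 lands with bottom-row=4; cleared 0 line(s) (total 0); column heights now [2 3 6 6 6], max=6

Answer: 0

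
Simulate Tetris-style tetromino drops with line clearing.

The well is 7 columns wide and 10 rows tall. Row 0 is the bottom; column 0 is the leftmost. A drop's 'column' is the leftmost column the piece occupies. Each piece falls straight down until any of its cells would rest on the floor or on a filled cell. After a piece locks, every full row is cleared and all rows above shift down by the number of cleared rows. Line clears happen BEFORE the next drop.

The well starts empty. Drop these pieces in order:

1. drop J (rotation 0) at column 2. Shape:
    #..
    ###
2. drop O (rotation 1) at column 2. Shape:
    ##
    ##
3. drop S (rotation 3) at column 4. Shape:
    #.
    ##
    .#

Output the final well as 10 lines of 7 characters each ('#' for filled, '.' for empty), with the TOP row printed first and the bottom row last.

Answer: .......
.......
.......
.......
.......
.......
..##...
..###..
..#.##.
..####.

Derivation:
Drop 1: J rot0 at col 2 lands with bottom-row=0; cleared 0 line(s) (total 0); column heights now [0 0 2 1 1 0 0], max=2
Drop 2: O rot1 at col 2 lands with bottom-row=2; cleared 0 line(s) (total 0); column heights now [0 0 4 4 1 0 0], max=4
Drop 3: S rot3 at col 4 lands with bottom-row=0; cleared 0 line(s) (total 0); column heights now [0 0 4 4 3 2 0], max=4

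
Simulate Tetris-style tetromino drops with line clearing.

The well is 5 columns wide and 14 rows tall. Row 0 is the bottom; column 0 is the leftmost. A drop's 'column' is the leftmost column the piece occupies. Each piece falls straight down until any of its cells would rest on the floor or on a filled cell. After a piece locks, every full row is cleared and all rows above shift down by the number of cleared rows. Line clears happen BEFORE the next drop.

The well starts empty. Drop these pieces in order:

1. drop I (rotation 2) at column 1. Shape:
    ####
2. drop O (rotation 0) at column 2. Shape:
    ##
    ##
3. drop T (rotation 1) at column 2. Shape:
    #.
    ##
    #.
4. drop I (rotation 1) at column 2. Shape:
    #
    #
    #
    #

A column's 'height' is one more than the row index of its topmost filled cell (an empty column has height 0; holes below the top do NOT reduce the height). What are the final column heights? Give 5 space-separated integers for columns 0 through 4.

Answer: 0 1 10 5 1

Derivation:
Drop 1: I rot2 at col 1 lands with bottom-row=0; cleared 0 line(s) (total 0); column heights now [0 1 1 1 1], max=1
Drop 2: O rot0 at col 2 lands with bottom-row=1; cleared 0 line(s) (total 0); column heights now [0 1 3 3 1], max=3
Drop 3: T rot1 at col 2 lands with bottom-row=3; cleared 0 line(s) (total 0); column heights now [0 1 6 5 1], max=6
Drop 4: I rot1 at col 2 lands with bottom-row=6; cleared 0 line(s) (total 0); column heights now [0 1 10 5 1], max=10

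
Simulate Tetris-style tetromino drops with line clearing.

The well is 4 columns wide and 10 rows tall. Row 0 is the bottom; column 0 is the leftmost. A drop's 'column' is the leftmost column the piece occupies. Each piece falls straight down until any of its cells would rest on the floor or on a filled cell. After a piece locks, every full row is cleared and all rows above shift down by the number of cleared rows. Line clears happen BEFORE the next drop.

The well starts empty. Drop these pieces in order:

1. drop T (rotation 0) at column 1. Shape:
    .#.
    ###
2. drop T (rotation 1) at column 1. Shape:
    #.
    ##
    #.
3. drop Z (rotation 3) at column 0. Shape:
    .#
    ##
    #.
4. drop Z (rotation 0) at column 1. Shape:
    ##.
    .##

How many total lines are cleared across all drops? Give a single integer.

Drop 1: T rot0 at col 1 lands with bottom-row=0; cleared 0 line(s) (total 0); column heights now [0 1 2 1], max=2
Drop 2: T rot1 at col 1 lands with bottom-row=1; cleared 0 line(s) (total 0); column heights now [0 4 3 1], max=4
Drop 3: Z rot3 at col 0 lands with bottom-row=3; cleared 0 line(s) (total 0); column heights now [5 6 3 1], max=6
Drop 4: Z rot0 at col 1 lands with bottom-row=5; cleared 0 line(s) (total 0); column heights now [5 7 7 6], max=7

Answer: 0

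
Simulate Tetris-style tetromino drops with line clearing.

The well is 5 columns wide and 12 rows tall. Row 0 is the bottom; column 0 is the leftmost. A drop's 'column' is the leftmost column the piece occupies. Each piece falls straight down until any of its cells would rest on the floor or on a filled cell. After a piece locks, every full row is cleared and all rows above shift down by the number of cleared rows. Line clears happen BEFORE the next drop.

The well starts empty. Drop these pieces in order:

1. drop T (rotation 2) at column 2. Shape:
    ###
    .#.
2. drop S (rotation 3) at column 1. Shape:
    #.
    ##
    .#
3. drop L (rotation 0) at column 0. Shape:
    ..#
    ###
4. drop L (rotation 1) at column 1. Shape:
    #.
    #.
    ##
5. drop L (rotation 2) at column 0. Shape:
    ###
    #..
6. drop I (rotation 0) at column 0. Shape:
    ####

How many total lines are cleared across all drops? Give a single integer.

Answer: 0

Derivation:
Drop 1: T rot2 at col 2 lands with bottom-row=0; cleared 0 line(s) (total 0); column heights now [0 0 2 2 2], max=2
Drop 2: S rot3 at col 1 lands with bottom-row=2; cleared 0 line(s) (total 0); column heights now [0 5 4 2 2], max=5
Drop 3: L rot0 at col 0 lands with bottom-row=5; cleared 0 line(s) (total 0); column heights now [6 6 7 2 2], max=7
Drop 4: L rot1 at col 1 lands with bottom-row=7; cleared 0 line(s) (total 0); column heights now [6 10 8 2 2], max=10
Drop 5: L rot2 at col 0 lands with bottom-row=9; cleared 0 line(s) (total 0); column heights now [11 11 11 2 2], max=11
Drop 6: I rot0 at col 0 lands with bottom-row=11; cleared 0 line(s) (total 0); column heights now [12 12 12 12 2], max=12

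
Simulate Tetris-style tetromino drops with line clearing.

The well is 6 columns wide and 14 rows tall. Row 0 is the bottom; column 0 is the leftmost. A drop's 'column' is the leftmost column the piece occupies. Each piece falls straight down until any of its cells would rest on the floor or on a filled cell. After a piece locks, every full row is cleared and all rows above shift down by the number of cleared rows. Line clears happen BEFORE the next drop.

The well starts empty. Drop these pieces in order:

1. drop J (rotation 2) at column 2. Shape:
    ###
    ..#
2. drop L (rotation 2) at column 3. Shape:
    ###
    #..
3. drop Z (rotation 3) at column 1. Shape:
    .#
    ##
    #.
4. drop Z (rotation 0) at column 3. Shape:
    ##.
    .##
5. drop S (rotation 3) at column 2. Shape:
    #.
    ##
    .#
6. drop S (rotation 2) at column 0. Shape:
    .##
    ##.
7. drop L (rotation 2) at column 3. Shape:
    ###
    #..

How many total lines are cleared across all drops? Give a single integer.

Drop 1: J rot2 at col 2 lands with bottom-row=0; cleared 0 line(s) (total 0); column heights now [0 0 2 2 2 0], max=2
Drop 2: L rot2 at col 3 lands with bottom-row=2; cleared 0 line(s) (total 0); column heights now [0 0 2 4 4 4], max=4
Drop 3: Z rot3 at col 1 lands with bottom-row=1; cleared 0 line(s) (total 0); column heights now [0 3 4 4 4 4], max=4
Drop 4: Z rot0 at col 3 lands with bottom-row=4; cleared 0 line(s) (total 0); column heights now [0 3 4 6 6 5], max=6
Drop 5: S rot3 at col 2 lands with bottom-row=6; cleared 0 line(s) (total 0); column heights now [0 3 9 8 6 5], max=9
Drop 6: S rot2 at col 0 lands with bottom-row=8; cleared 0 line(s) (total 0); column heights now [9 10 10 8 6 5], max=10
Drop 7: L rot2 at col 3 lands with bottom-row=8; cleared 0 line(s) (total 0); column heights now [9 10 10 10 10 10], max=10

Answer: 0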